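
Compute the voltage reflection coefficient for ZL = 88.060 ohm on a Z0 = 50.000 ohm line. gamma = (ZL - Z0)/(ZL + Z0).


gamma = (88.060 - 50.000) / (88.060 + 50.000) = 0.2757

0.2757


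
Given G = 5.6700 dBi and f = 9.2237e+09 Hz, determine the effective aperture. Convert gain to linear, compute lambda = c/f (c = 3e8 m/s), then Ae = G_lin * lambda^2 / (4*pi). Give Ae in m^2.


lambda = c / f = 3.0000e+08 / 9.2237e+09 = 0.03252491 m
G_linear = 10^(5.6700/10) = 3.689776
Ae = G_linear * lambda^2 / (4*pi) = 3.689776 * 0.03252491^2 / (4*pi) = 3.106e-04 m^2

3.106e-04 m^2


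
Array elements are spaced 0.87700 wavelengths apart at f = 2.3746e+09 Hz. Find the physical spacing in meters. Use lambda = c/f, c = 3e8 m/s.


lambda = c / f = 3.0000e+08 / 2.3746e+09 = 0.1263371 m
d = 0.87700 * 0.1263371 = 0.1108 m

0.1108 m


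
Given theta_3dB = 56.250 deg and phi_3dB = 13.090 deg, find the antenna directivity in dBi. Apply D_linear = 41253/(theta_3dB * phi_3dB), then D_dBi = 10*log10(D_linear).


D_linear = 41253 / (56.250 * 13.090) = 56.02648
D_dBi = 10 * log10(56.02648) = 17.48 dBi

17.48 dBi


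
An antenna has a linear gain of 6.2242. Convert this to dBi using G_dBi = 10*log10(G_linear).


G_dBi = 10 * log10(6.2242) = 7.941 dBi

7.941 dBi


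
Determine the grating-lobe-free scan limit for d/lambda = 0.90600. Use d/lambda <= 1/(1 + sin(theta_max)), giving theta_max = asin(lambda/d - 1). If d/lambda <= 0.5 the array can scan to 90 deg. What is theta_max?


lambda/d - 1 = 1/0.90600 - 1 = 0.1037528
theta_max = asin(0.1037528) = 5.955 deg

5.955 deg


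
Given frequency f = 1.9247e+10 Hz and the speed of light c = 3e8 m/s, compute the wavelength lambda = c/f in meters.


lambda = c / f = 3.0000e+08 / 1.9247e+10 = 0.01559 m

0.01559 m


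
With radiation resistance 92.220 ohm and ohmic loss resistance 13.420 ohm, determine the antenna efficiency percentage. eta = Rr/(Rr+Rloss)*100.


eta = 92.220 / (92.220 + 13.420) * 100 = 87.30%

87.30%


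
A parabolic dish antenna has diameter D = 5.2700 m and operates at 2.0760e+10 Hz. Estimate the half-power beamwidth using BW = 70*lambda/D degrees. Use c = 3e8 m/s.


lambda = c / f = 3.0000e+08 / 2.0760e+10 = 0.01445087 m
BW = 70 * 0.01445087 / 5.2700 = 0.1919 deg

0.1919 deg


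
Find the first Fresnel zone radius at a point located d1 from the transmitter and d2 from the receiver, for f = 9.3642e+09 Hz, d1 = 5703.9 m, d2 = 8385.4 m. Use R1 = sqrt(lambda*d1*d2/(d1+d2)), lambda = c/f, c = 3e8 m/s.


lambda = c / f = 3.0000e+08 / 9.3642e+09 = 0.03203691 m
R1 = sqrt(0.03203691 * 5703.9 * 8385.4 / (5703.9 + 8385.4)) = 10.43 m

10.43 m


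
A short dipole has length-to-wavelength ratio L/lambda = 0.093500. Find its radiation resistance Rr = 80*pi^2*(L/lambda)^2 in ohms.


Rr = 80 * pi^2 * (0.093500)^2 = 80 * 9.869604 * 8.742250e-03 = 6.903 ohm

6.903 ohm


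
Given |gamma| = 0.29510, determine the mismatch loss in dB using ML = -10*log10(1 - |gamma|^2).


ML = -10 * log10(1 - 0.29510^2) = -10 * log10(0.91291599) = 0.3957 dB

0.3957 dB


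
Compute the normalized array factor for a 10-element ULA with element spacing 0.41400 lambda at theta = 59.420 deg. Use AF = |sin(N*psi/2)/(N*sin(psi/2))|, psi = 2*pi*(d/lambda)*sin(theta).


psi = 2*pi*0.41400*sin(59.420 deg) = 2.239458 rad
AF = |sin(10*2.239458/2) / (10*sin(2.239458/2))| = 0.1089

0.1089


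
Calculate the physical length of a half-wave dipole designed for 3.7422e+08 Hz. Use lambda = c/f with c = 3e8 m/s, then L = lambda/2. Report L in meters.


lambda = c / f = 3.0000e+08 / 3.7422e+08 = 0.8016675 m
L = lambda / 2 = 0.8016675 / 2 = 0.4008 m

0.4008 m


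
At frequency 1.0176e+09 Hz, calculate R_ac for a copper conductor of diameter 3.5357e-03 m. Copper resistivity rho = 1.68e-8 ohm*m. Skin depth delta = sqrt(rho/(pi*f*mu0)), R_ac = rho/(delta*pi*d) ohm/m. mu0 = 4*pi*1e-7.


delta = sqrt(1.68e-8 / (pi * 1.0176e+09 * 4*pi*1e-7)) = 2.044967e-06 m
R_ac = 1.68e-8 / (2.044967e-06 * pi * 3.5357e-03) = 0.7396 ohm/m

0.7396 ohm/m


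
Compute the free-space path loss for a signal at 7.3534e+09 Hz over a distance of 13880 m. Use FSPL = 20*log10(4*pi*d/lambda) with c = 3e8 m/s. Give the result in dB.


lambda = c / f = 3.0000e+08 / 7.3534e+09 = 0.04079745 m
FSPL = 20 * log10(4*pi*13880/0.04079745) = 132.6 dB

132.6 dB


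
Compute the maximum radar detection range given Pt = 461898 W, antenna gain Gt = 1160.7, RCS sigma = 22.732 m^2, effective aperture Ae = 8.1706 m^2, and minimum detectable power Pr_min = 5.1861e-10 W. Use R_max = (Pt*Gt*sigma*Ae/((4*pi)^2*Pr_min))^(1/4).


R^4 = 461898*1160.7*22.732*8.1706 / ((4*pi)^2 * 5.1861e-10) = 1.215898e+18
R_max = 1.215898e+18^0.25 = 33207 m

33207 m


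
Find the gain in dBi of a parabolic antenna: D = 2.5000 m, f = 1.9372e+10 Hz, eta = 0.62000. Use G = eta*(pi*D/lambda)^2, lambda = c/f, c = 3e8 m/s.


lambda = c / f = 3.0000e+08 / 1.9372e+10 = 0.01548627 m
G_linear = 0.62000 * (pi * 2.5000 / 0.01548627)^2 = 159469.6
G_dBi = 10 * log10(159469.6) = 52.03 dBi

52.03 dBi


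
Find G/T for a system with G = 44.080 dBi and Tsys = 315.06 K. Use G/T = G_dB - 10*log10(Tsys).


G/T = 44.080 - 10*log10(315.06) = 44.080 - 24.98393 = 19.10 dB/K

19.10 dB/K


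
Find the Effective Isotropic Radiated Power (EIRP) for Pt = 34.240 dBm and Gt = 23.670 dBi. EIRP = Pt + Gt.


EIRP = Pt + Gt = 34.240 + 23.670 = 57.91 dBm

57.91 dBm


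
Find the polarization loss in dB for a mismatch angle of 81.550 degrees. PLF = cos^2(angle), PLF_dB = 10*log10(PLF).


PLF_linear = cos^2(81.550 deg) = 0.02159321
PLF_dB = 10 * log10(0.02159321) = -16.66 dB

-16.66 dB


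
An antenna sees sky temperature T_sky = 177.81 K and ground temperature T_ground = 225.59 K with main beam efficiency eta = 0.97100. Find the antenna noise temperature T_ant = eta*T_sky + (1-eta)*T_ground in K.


T_ant = 0.97100 * 177.81 + (1 - 0.97100) * 225.59 = 179.2 K

179.2 K


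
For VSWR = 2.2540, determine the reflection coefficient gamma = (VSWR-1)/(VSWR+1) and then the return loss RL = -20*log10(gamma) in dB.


gamma = (2.2540 - 1) / (2.2540 + 1) = 0.3853719
RL = -20 * log10(0.3853719) = 8.282 dB

8.282 dB


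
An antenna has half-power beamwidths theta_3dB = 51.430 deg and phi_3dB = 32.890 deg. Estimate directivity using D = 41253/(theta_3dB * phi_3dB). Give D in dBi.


D_linear = 41253 / (51.430 * 32.890) = 24.38794
D_dBi = 10 * log10(24.38794) = 13.87 dBi

13.87 dBi


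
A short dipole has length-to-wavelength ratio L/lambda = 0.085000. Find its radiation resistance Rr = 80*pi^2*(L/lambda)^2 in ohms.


Rr = 80 * pi^2 * (0.085000)^2 = 80 * 9.869604 * 7.225000e-03 = 5.705 ohm

5.705 ohm


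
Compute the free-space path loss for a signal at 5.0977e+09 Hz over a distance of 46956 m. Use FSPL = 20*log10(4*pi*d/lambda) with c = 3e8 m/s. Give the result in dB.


lambda = c / f = 3.0000e+08 / 5.0977e+09 = 0.05885007 m
FSPL = 20 * log10(4*pi*46956/0.05885007) = 140.0 dB

140.0 dB


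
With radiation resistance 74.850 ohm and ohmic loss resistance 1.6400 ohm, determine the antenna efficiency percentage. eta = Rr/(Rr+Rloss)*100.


eta = 74.850 / (74.850 + 1.6400) * 100 = 97.86%

97.86%


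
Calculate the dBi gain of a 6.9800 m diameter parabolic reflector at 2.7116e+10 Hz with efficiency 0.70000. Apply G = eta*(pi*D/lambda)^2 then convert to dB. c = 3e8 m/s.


lambda = c / f = 3.0000e+08 / 2.7116e+10 = 0.01106358 m
G_linear = 0.70000 * (pi * 6.9800 / 0.01106358)^2 = 2.749902e+06
G_dBi = 10 * log10(2.749902e+06) = 64.39 dBi

64.39 dBi


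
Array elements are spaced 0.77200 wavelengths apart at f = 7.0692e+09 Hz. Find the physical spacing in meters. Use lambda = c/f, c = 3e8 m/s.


lambda = c / f = 3.0000e+08 / 7.0692e+09 = 0.04243762 m
d = 0.77200 * 0.04243762 = 0.03276 m

0.03276 m


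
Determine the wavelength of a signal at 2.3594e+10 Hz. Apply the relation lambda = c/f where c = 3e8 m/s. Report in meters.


lambda = c / f = 3.0000e+08 / 2.3594e+10 = 0.01272 m

0.01272 m


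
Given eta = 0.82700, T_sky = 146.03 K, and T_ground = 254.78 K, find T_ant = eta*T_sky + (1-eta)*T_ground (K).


T_ant = 0.82700 * 146.03 + (1 - 0.82700) * 254.78 = 164.8 K

164.8 K


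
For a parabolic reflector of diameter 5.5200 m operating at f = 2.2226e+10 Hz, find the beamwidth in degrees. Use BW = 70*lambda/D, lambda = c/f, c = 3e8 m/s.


lambda = c / f = 3.0000e+08 / 2.2226e+10 = 0.01349771 m
BW = 70 * 0.01349771 / 5.5200 = 0.1712 deg

0.1712 deg


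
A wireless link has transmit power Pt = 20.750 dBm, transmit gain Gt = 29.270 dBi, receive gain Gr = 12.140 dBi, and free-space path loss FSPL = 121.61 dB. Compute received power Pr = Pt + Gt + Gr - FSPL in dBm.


Pr = 20.750 + 29.270 + 12.140 - 121.61 = -59.45 dBm

-59.45 dBm


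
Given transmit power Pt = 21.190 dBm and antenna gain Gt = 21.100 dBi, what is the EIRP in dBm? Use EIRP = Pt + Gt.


EIRP = Pt + Gt = 21.190 + 21.100 = 42.29 dBm

42.29 dBm


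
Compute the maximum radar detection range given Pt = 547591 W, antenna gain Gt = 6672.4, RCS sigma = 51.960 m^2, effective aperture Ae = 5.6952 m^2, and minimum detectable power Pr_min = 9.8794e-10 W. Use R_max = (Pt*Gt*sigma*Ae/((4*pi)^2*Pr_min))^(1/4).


R^4 = 547591*6672.4*51.960*5.6952 / ((4*pi)^2 * 9.8794e-10) = 6.930526e+18
R_max = 6.930526e+18^0.25 = 51309 m

51309 m


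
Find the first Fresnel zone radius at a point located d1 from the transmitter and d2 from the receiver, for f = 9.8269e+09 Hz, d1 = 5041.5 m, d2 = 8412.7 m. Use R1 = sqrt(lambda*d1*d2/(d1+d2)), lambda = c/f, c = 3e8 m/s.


lambda = c / f = 3.0000e+08 / 9.8269e+09 = 0.03052845 m
R1 = sqrt(0.03052845 * 5041.5 * 8412.7 / (5041.5 + 8412.7)) = 9.810 m

9.810 m


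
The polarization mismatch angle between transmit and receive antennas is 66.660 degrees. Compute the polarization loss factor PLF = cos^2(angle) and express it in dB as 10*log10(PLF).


PLF_linear = cos^2(66.660 deg) = 0.1569638
PLF_dB = 10 * log10(0.1569638) = -8.042 dB

-8.042 dB


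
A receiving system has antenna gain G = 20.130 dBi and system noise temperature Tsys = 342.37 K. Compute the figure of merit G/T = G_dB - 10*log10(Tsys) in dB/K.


G/T = 20.130 - 10*log10(342.37) = 20.130 - 25.34496 = -5.215 dB/K

-5.215 dB/K


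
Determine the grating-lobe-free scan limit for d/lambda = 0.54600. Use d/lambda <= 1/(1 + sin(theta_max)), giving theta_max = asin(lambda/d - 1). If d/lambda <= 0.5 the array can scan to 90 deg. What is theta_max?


lambda/d - 1 = 1/0.54600 - 1 = 0.8315018
theta_max = asin(0.8315018) = 56.25 deg

56.25 deg


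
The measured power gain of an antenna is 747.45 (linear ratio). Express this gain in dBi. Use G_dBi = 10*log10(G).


G_dBi = 10 * log10(747.45) = 28.74 dBi

28.74 dBi


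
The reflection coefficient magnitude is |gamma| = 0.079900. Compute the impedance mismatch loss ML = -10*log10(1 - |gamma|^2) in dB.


ML = -10 * log10(1 - 0.079900^2) = -10 * log10(0.99361599) = 0.02781 dB

0.02781 dB


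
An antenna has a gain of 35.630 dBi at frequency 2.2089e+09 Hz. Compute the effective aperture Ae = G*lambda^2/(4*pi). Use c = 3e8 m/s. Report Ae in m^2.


lambda = c / f = 3.0000e+08 / 2.2089e+09 = 0.1358142 m
G_linear = 10^(35.630/10) = 3655.948
Ae = G_linear * lambda^2 / (4*pi) = 3655.948 * 0.1358142^2 / (4*pi) = 5.366 m^2

5.366 m^2


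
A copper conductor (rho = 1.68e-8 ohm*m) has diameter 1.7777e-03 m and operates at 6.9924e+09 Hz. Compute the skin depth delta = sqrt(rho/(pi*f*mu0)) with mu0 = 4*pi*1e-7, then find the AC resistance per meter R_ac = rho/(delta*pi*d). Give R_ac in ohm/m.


delta = sqrt(1.68e-8 / (pi * 6.9924e+09 * 4*pi*1e-7)) = 7.801204e-07 m
R_ac = 1.68e-8 / (7.801204e-07 * pi * 1.7777e-03) = 3.856 ohm/m

3.856 ohm/m


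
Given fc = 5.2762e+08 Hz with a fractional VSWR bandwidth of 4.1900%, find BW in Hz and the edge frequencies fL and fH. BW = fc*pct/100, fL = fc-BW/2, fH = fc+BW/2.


BW = 5.2762e+08 * 4.1900/100 = 2.210728e+07 Hz
fL = 5.2762e+08 - 2.210728e+07/2 = 5.166e+08 Hz
fH = 5.2762e+08 + 2.210728e+07/2 = 5.387e+08 Hz

BW=2.211e+07 Hz, fL=5.166e+08 Hz, fH=5.387e+08 Hz


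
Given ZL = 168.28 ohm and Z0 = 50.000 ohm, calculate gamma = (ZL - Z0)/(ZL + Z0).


gamma = (168.28 - 50.000) / (168.28 + 50.000) = 0.5419

0.5419


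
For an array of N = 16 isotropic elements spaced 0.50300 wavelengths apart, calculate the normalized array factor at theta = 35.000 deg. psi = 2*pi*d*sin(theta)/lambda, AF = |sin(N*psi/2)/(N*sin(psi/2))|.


psi = 2*pi*0.50300*sin(35.000 deg) = 1.812755 rad
AF = |sin(16*1.812755/2) / (16*sin(1.812755/2))| = 0.07416

0.07416


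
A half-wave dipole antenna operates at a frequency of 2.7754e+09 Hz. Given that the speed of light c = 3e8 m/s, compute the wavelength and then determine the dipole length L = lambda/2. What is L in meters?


lambda = c / f = 3.0000e+08 / 2.7754e+09 = 0.1080925 m
L = lambda / 2 = 0.1080925 / 2 = 0.05405 m

0.05405 m


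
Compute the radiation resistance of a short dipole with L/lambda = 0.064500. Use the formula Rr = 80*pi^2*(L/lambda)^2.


Rr = 80 * pi^2 * (0.064500)^2 = 80 * 9.869604 * 4.160250e-03 = 3.285 ohm

3.285 ohm


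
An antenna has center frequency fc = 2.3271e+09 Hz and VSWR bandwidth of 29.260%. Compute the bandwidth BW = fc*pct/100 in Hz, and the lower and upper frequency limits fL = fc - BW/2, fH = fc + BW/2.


BW = 2.3271e+09 * 29.260/100 = 6.809095e+08 Hz
fL = 2.3271e+09 - 6.809095e+08/2 = 1.987e+09 Hz
fH = 2.3271e+09 + 6.809095e+08/2 = 2.668e+09 Hz

BW=6.809e+08 Hz, fL=1.987e+09 Hz, fH=2.668e+09 Hz


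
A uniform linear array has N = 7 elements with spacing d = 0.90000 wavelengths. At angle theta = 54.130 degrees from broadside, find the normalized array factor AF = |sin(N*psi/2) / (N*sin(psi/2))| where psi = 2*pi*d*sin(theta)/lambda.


psi = 2*pi*0.90000*sin(54.130 deg) = 4.582413 rad
AF = |sin(7*4.582413/2) / (7*sin(4.582413/2))| = 0.06168

0.06168


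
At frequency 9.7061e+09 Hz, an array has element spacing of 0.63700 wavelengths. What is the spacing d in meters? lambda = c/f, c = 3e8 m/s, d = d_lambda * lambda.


lambda = c / f = 3.0000e+08 / 9.7061e+09 = 0.03090840 m
d = 0.63700 * 0.03090840 = 0.01969 m

0.01969 m


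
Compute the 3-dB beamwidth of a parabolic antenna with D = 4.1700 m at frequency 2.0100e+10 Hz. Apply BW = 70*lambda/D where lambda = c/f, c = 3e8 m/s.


lambda = c / f = 3.0000e+08 / 2.0100e+10 = 0.01492537 m
BW = 70 * 0.01492537 / 4.1700 = 0.2505 deg

0.2505 deg


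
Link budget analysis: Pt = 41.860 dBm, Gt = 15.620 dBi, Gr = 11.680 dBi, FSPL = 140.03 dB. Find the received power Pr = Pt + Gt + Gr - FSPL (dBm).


Pr = 41.860 + 15.620 + 11.680 - 140.03 = -70.87 dBm

-70.87 dBm


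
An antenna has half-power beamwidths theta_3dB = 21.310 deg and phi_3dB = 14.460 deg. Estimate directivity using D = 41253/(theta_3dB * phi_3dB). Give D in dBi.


D_linear = 41253 / (21.310 * 14.460) = 133.8763
D_dBi = 10 * log10(133.8763) = 21.27 dBi

21.27 dBi


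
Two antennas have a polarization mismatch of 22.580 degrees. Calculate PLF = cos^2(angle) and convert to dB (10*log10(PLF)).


PLF_linear = cos^2(22.580 deg) = 0.8525647
PLF_dB = 10 * log10(0.8525647) = -0.6927 dB

-0.6927 dB


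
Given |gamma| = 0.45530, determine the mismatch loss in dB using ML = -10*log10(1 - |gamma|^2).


ML = -10 * log10(1 - 0.45530^2) = -10 * log10(0.79270191) = 1.009 dB

1.009 dB


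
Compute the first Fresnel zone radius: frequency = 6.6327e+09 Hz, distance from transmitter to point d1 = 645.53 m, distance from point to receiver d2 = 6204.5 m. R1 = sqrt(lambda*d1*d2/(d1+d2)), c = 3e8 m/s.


lambda = c / f = 3.0000e+08 / 6.6327e+09 = 0.04523045 m
R1 = sqrt(0.04523045 * 645.53 * 6204.5 / (645.53 + 6204.5)) = 5.143 m

5.143 m


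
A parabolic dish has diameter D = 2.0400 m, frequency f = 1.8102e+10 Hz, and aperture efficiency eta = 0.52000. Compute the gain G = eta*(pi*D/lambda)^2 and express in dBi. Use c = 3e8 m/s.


lambda = c / f = 3.0000e+08 / 1.8102e+10 = 0.01657275 m
G_linear = 0.52000 * (pi * 2.0400 / 0.01657275)^2 = 77763.23
G_dBi = 10 * log10(77763.23) = 48.91 dBi

48.91 dBi


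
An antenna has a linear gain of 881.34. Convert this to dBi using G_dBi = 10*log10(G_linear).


G_dBi = 10 * log10(881.34) = 29.45 dBi

29.45 dBi


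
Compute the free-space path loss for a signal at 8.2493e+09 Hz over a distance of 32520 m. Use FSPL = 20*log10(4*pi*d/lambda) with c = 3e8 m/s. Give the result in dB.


lambda = c / f = 3.0000e+08 / 8.2493e+09 = 0.03636672 m
FSPL = 20 * log10(4*pi*32520/0.03636672) = 141.0 dB

141.0 dB


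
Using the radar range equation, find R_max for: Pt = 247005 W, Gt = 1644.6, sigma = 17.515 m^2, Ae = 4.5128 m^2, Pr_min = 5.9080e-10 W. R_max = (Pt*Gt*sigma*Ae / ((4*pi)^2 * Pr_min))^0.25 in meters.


R^4 = 247005*1644.6*17.515*4.5128 / ((4*pi)^2 * 5.9080e-10) = 3.441613e+17
R_max = 3.441613e+17^0.25 = 24221 m

24221 m


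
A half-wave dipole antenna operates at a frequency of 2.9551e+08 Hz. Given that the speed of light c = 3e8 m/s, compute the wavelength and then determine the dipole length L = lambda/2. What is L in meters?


lambda = c / f = 3.0000e+08 / 2.9551e+08 = 1.015194 m
L = lambda / 2 = 1.015194 / 2 = 0.5076 m

0.5076 m


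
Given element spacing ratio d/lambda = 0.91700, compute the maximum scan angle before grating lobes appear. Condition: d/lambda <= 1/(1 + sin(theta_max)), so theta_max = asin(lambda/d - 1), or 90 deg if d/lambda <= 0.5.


lambda/d - 1 = 1/0.91700 - 1 = 0.09051254
theta_max = asin(0.09051254) = 5.193 deg

5.193 deg


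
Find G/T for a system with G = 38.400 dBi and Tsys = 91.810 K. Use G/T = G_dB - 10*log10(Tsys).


G/T = 38.400 - 10*log10(91.810) = 38.400 - 19.62890 = 18.77 dB/K

18.77 dB/K


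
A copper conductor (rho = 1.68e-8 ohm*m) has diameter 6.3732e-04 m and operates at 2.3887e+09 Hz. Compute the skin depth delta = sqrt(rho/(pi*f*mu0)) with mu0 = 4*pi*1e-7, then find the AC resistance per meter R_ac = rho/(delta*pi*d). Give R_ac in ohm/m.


delta = sqrt(1.68e-8 / (pi * 2.3887e+09 * 4*pi*1e-7)) = 1.334732e-06 m
R_ac = 1.68e-8 / (1.334732e-06 * pi * 6.3732e-04) = 6.286 ohm/m

6.286 ohm/m


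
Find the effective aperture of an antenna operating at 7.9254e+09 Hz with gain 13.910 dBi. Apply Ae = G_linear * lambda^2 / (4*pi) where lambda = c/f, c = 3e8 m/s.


lambda = c / f = 3.0000e+08 / 7.9254e+09 = 0.03785298 m
G_linear = 10^(13.910/10) = 24.60368
Ae = G_linear * lambda^2 / (4*pi) = 24.60368 * 0.03785298^2 / (4*pi) = 2.805e-03 m^2

2.805e-03 m^2


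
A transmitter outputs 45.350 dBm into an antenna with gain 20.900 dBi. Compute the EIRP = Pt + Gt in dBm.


EIRP = Pt + Gt = 45.350 + 20.900 = 66.25 dBm

66.25 dBm


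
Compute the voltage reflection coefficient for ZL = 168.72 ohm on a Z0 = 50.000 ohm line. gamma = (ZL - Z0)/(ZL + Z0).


gamma = (168.72 - 50.000) / (168.72 + 50.000) = 0.5428

0.5428


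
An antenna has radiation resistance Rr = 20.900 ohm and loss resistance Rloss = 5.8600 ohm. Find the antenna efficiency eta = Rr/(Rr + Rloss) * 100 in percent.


eta = 20.900 / (20.900 + 5.8600) * 100 = 78.10%

78.10%


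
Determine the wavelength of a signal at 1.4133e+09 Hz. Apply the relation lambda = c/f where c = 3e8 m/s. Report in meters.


lambda = c / f = 3.0000e+08 / 1.4133e+09 = 0.2123 m

0.2123 m


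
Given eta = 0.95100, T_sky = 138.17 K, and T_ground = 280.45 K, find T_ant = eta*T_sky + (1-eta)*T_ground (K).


T_ant = 0.95100 * 138.17 + (1 - 0.95100) * 280.45 = 145.1 K

145.1 K


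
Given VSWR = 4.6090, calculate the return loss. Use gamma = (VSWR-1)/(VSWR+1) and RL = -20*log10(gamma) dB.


gamma = (4.6090 - 1) / (4.6090 + 1) = 0.6434302
RL = -20 * log10(0.6434302) = 3.830 dB

3.830 dB


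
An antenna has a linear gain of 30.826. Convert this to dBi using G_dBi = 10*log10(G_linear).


G_dBi = 10 * log10(30.826) = 14.89 dBi

14.89 dBi


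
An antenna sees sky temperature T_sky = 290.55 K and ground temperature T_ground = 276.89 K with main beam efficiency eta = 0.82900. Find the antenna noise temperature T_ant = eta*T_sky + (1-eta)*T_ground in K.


T_ant = 0.82900 * 290.55 + (1 - 0.82900) * 276.89 = 288.2 K

288.2 K


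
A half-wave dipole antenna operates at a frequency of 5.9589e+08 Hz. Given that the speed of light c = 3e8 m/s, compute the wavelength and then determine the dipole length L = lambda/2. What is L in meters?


lambda = c / f = 3.0000e+08 / 5.9589e+08 = 0.5034486 m
L = lambda / 2 = 0.5034486 / 2 = 0.2517 m

0.2517 m


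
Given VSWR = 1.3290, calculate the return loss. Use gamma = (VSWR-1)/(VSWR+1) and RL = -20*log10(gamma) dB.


gamma = (1.3290 - 1) / (1.3290 + 1) = 0.1412623
RL = -20 * log10(0.1412623) = 17.00 dB

17.00 dB


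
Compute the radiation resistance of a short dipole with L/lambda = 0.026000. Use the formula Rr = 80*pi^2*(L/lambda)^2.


Rr = 80 * pi^2 * (0.026000)^2 = 80 * 9.869604 * 6.760000e-04 = 0.5337 ohm

0.5337 ohm


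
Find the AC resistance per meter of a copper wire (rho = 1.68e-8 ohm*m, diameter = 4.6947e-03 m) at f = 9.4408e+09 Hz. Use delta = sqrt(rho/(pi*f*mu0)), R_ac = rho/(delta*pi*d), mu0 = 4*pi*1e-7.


delta = sqrt(1.68e-8 / (pi * 9.4408e+09 * 4*pi*1e-7)) = 6.713831e-07 m
R_ac = 1.68e-8 / (6.713831e-07 * pi * 4.6947e-03) = 1.697 ohm/m

1.697 ohm/m


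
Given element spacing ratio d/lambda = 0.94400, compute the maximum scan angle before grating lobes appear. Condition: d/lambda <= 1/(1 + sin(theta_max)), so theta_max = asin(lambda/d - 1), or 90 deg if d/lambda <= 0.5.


lambda/d - 1 = 1/0.94400 - 1 = 0.05932203
theta_max = asin(0.05932203) = 3.401 deg

3.401 deg


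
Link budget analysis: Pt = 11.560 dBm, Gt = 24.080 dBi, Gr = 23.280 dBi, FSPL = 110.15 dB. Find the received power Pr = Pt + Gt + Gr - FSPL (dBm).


Pr = 11.560 + 24.080 + 23.280 - 110.15 = -51.23 dBm

-51.23 dBm


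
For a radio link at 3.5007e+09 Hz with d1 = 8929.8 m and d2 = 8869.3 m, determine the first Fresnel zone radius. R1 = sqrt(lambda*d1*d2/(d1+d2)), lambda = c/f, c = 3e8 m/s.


lambda = c / f = 3.0000e+08 / 3.5007e+09 = 0.08569715 m
R1 = sqrt(0.08569715 * 8929.8 * 8869.3 / (8929.8 + 8869.3)) = 19.53 m

19.53 m


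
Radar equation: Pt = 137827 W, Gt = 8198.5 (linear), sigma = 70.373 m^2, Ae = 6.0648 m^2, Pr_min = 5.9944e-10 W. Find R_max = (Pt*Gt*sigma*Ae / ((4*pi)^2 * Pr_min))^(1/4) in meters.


R^4 = 137827*8198.5*70.373*6.0648 / ((4*pi)^2 * 5.9944e-10) = 5.094784e+18
R_max = 5.094784e+18^0.25 = 47510 m

47510 m


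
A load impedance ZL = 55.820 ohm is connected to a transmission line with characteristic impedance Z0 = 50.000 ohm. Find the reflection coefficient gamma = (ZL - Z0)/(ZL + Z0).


gamma = (55.820 - 50.000) / (55.820 + 50.000) = 0.05500

0.05500


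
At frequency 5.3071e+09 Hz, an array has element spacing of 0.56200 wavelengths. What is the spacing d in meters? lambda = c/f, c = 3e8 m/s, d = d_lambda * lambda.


lambda = c / f = 3.0000e+08 / 5.3071e+09 = 0.05652805 m
d = 0.56200 * 0.05652805 = 0.03177 m

0.03177 m


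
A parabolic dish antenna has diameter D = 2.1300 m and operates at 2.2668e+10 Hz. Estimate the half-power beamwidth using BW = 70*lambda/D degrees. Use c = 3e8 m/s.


lambda = c / f = 3.0000e+08 / 2.2668e+10 = 0.01323452 m
BW = 70 * 0.01323452 / 2.1300 = 0.4349 deg

0.4349 deg


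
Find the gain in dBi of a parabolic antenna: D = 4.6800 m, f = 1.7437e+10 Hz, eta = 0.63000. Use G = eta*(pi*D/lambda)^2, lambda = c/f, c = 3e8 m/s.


lambda = c / f = 3.0000e+08 / 1.7437e+10 = 0.01720479 m
G_linear = 0.63000 * (pi * 4.6800 / 0.01720479)^2 = 460079.9
G_dBi = 10 * log10(460079.9) = 56.63 dBi

56.63 dBi


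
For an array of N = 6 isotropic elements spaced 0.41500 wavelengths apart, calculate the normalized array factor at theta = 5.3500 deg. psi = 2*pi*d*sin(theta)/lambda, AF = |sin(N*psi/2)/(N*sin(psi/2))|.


psi = 2*pi*0.41500*sin(5.3500 deg) = 0.2431240 rad
AF = |sin(6*0.2431240/2) / (6*sin(0.2431240/2))| = 0.9159

0.9159


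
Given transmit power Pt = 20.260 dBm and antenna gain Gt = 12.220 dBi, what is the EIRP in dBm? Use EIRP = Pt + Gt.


EIRP = Pt + Gt = 20.260 + 12.220 = 32.48 dBm

32.48 dBm


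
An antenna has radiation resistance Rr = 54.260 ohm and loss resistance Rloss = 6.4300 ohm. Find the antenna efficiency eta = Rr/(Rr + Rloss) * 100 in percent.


eta = 54.260 / (54.260 + 6.4300) * 100 = 89.41%

89.41%


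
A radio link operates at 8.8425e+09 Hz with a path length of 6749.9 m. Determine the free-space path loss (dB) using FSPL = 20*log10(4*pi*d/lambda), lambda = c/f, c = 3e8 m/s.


lambda = c / f = 3.0000e+08 / 8.8425e+09 = 0.03392706 m
FSPL = 20 * log10(4*pi*6749.9/0.03392706) = 128.0 dB

128.0 dB


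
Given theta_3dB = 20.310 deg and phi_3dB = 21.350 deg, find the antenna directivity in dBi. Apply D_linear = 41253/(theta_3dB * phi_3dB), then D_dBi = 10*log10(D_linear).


D_linear = 41253 / (20.310 * 21.350) = 95.13662
D_dBi = 10 * log10(95.13662) = 19.78 dBi

19.78 dBi


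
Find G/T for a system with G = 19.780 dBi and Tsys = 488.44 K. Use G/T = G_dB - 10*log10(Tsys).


G/T = 19.780 - 10*log10(488.44) = 19.780 - 26.88811 = -7.108 dB/K

-7.108 dB/K


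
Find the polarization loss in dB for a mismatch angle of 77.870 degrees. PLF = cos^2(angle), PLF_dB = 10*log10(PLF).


PLF_linear = cos^2(77.870 deg) = 0.04415483
PLF_dB = 10 * log10(0.04415483) = -13.55 dB

-13.55 dB


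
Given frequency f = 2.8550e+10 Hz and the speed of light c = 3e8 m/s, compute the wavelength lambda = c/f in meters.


lambda = c / f = 3.0000e+08 / 2.8550e+10 = 0.01051 m

0.01051 m


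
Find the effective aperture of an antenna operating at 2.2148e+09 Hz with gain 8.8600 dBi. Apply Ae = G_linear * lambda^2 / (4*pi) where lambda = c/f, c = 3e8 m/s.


lambda = c / f = 3.0000e+08 / 2.2148e+09 = 0.1354524 m
G_linear = 10^(8.8600/10) = 7.691304
Ae = G_linear * lambda^2 / (4*pi) = 7.691304 * 0.1354524^2 / (4*pi) = 0.01123 m^2

0.01123 m^2


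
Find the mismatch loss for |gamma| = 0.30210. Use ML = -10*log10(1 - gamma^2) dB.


ML = -10 * log10(1 - 0.30210^2) = -10 * log10(0.90873559) = 0.4156 dB

0.4156 dB


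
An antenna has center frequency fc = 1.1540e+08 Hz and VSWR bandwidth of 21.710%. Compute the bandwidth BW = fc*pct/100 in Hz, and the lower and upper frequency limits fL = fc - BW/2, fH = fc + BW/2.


BW = 1.1540e+08 * 21.710/100 = 2.505334e+07 Hz
fL = 1.1540e+08 - 2.505334e+07/2 = 1.029e+08 Hz
fH = 1.1540e+08 + 2.505334e+07/2 = 1.279e+08 Hz

BW=2.505e+07 Hz, fL=1.029e+08 Hz, fH=1.279e+08 Hz


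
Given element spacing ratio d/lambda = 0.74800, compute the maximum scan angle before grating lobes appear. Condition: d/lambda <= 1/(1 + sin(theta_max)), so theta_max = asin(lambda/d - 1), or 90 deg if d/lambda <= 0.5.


lambda/d - 1 = 1/0.74800 - 1 = 0.3368984
theta_max = asin(0.3368984) = 19.69 deg

19.69 deg


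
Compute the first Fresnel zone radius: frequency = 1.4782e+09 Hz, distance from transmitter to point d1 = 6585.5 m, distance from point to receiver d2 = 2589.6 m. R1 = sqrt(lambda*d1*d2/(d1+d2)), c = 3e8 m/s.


lambda = c / f = 3.0000e+08 / 1.4782e+09 = 0.2029495 m
R1 = sqrt(0.2029495 * 6585.5 * 2589.6 / (6585.5 + 2589.6)) = 19.42 m

19.42 m


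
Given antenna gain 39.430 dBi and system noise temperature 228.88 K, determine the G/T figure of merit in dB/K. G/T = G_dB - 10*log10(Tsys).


G/T = 39.430 - 10*log10(228.88) = 39.430 - 23.59608 = 15.83 dB/K

15.83 dB/K


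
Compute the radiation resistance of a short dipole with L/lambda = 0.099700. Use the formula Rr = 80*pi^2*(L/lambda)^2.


Rr = 80 * pi^2 * (0.099700)^2 = 80 * 9.869604 * 9.940090e-03 = 7.848 ohm

7.848 ohm


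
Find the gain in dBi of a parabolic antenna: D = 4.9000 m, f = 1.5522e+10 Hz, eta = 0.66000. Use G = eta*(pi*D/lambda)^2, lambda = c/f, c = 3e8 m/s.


lambda = c / f = 3.0000e+08 / 1.5522e+10 = 0.01932741 m
G_linear = 0.66000 * (pi * 4.9000 / 0.01932741)^2 = 418686.1
G_dBi = 10 * log10(418686.1) = 56.22 dBi

56.22 dBi


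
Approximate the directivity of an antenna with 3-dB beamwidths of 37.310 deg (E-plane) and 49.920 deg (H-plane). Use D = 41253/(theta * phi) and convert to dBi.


D_linear = 41253 / (37.310 * 49.920) = 22.14908
D_dBi = 10 * log10(22.14908) = 13.45 dBi

13.45 dBi


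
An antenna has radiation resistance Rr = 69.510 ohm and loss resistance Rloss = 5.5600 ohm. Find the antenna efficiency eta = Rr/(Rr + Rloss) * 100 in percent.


eta = 69.510 / (69.510 + 5.5600) * 100 = 92.59%

92.59%


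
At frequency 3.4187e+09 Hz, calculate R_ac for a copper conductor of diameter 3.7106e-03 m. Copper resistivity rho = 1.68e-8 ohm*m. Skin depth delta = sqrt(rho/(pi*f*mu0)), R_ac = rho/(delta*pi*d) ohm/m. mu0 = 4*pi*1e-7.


delta = sqrt(1.68e-8 / (pi * 3.4187e+09 * 4*pi*1e-7)) = 1.115692e-06 m
R_ac = 1.68e-8 / (1.115692e-06 * pi * 3.7106e-03) = 1.292 ohm/m

1.292 ohm/m


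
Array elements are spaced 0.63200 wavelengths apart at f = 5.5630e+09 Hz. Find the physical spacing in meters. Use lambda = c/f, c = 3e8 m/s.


lambda = c / f = 3.0000e+08 / 5.5630e+09 = 0.05392774 m
d = 0.63200 * 0.05392774 = 0.03408 m

0.03408 m


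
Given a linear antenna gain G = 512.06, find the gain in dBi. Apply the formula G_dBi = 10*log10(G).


G_dBi = 10 * log10(512.06) = 27.09 dBi

27.09 dBi


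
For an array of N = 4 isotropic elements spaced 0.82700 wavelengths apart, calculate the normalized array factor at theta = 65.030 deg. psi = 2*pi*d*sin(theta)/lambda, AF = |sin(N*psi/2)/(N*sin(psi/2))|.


psi = 2*pi*0.82700*sin(65.030 deg) = 4.710500 rad
AF = |sin(4*4.710500/2) / (4*sin(4.710500/2))| = 1.334e-03

1.334e-03


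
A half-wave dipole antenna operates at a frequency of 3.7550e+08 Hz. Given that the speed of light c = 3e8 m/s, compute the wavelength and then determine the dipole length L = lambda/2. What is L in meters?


lambda = c / f = 3.0000e+08 / 3.7550e+08 = 0.7989348 m
L = lambda / 2 = 0.7989348 / 2 = 0.3995 m

0.3995 m


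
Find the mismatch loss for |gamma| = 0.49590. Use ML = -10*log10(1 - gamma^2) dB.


ML = -10 * log10(1 - 0.49590^2) = -10 * log10(0.75408319) = 1.226 dB

1.226 dB


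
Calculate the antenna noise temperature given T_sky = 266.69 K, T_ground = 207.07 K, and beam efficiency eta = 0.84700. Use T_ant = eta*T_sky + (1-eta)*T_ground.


T_ant = 0.84700 * 266.69 + (1 - 0.84700) * 207.07 = 257.6 K

257.6 K


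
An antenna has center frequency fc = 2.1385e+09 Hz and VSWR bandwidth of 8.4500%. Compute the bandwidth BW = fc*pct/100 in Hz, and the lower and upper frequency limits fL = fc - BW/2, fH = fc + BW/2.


BW = 2.1385e+09 * 8.4500/100 = 1.807032e+08 Hz
fL = 2.1385e+09 - 1.807032e+08/2 = 2.048e+09 Hz
fH = 2.1385e+09 + 1.807032e+08/2 = 2.229e+09 Hz

BW=1.807e+08 Hz, fL=2.048e+09 Hz, fH=2.229e+09 Hz


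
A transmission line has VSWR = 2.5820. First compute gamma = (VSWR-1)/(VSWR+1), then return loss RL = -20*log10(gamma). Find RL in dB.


gamma = (2.5820 - 1) / (2.5820 + 1) = 0.4416527
RL = -20 * log10(0.4416527) = 7.098 dB

7.098 dB


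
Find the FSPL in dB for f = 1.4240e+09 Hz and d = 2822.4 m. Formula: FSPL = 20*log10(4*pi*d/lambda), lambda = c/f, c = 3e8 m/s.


lambda = c / f = 3.0000e+08 / 1.4240e+09 = 0.2106742 m
FSPL = 20 * log10(4*pi*2822.4/0.2106742) = 104.5 dB

104.5 dB


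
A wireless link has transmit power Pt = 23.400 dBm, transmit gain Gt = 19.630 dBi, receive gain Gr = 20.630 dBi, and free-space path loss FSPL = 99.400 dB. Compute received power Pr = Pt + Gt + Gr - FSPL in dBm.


Pr = 23.400 + 19.630 + 20.630 - 99.400 = -35.74 dBm

-35.74 dBm


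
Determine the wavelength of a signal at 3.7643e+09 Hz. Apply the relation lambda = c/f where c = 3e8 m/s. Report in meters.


lambda = c / f = 3.0000e+08 / 3.7643e+09 = 0.07970 m

0.07970 m


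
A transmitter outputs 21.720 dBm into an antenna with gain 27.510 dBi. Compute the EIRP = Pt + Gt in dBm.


EIRP = Pt + Gt = 21.720 + 27.510 = 49.23 dBm

49.23 dBm


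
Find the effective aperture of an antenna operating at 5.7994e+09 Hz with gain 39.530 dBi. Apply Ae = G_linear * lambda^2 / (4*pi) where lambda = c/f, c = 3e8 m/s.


lambda = c / f = 3.0000e+08 / 5.7994e+09 = 0.05172949 m
G_linear = 10^(39.530/10) = 8974.288
Ae = G_linear * lambda^2 / (4*pi) = 8974.288 * 0.05172949^2 / (4*pi) = 1.911 m^2

1.911 m^2


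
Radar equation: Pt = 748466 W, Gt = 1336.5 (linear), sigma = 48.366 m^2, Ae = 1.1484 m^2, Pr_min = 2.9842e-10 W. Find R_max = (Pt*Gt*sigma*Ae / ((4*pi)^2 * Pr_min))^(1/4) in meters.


R^4 = 748466*1336.5*48.366*1.1484 / ((4*pi)^2 * 2.9842e-10) = 1.179035e+18
R_max = 1.179035e+18^0.25 = 32952 m

32952 m


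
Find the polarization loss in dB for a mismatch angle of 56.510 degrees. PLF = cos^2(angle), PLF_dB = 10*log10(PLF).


PLF_linear = cos^2(56.510 deg) = 0.3044738
PLF_dB = 10 * log10(0.3044738) = -5.165 dB

-5.165 dB


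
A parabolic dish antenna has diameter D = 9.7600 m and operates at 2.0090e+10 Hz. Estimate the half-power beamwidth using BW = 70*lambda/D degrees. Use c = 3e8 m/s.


lambda = c / f = 3.0000e+08 / 2.0090e+10 = 0.01493280 m
BW = 70 * 0.01493280 / 9.7600 = 0.1071 deg

0.1071 deg


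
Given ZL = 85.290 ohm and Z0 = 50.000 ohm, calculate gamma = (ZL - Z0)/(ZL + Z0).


gamma = (85.290 - 50.000) / (85.290 + 50.000) = 0.2608

0.2608


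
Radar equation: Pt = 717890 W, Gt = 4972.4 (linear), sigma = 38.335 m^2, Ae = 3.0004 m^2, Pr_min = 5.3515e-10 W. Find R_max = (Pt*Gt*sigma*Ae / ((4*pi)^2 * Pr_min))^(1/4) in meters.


R^4 = 717890*4972.4*38.335*3.0004 / ((4*pi)^2 * 5.3515e-10) = 4.858513e+18
R_max = 4.858513e+18^0.25 = 46949 m

46949 m


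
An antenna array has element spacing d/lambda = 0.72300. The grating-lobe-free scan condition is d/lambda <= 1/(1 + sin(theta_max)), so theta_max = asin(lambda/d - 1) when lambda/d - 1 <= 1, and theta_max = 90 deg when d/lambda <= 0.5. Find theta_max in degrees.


lambda/d - 1 = 1/0.72300 - 1 = 0.3831259
theta_max = asin(0.3831259) = 22.53 deg

22.53 deg


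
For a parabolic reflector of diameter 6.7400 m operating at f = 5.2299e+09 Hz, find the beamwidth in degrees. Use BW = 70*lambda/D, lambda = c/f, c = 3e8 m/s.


lambda = c / f = 3.0000e+08 / 5.2299e+09 = 0.05736247 m
BW = 70 * 0.05736247 / 6.7400 = 0.5958 deg

0.5958 deg


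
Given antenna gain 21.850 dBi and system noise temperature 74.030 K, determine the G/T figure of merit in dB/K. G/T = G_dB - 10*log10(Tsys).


G/T = 21.850 - 10*log10(74.030) = 21.850 - 18.69408 = 3.156 dB/K

3.156 dB/K


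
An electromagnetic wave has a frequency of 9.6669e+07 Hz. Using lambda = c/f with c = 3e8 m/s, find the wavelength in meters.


lambda = c / f = 3.0000e+08 / 9.6669e+07 = 3.103 m

3.103 m


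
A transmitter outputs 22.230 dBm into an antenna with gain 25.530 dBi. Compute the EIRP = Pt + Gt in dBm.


EIRP = Pt + Gt = 22.230 + 25.530 = 47.76 dBm

47.76 dBm


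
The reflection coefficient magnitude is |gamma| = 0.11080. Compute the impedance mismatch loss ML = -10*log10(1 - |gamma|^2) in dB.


ML = -10 * log10(1 - 0.11080^2) = -10 * log10(0.98772336) = 0.05365 dB

0.05365 dB


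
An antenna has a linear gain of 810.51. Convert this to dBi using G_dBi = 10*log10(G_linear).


G_dBi = 10 * log10(810.51) = 29.09 dBi

29.09 dBi


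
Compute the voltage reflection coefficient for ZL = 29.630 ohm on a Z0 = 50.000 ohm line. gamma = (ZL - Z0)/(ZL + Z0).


gamma = (29.630 - 50.000) / (29.630 + 50.000) = -0.2558

-0.2558


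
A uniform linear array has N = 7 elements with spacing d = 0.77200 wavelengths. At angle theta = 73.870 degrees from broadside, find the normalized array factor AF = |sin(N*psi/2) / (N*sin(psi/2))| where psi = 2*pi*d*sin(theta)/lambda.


psi = 2*pi*0.77200*sin(73.870 deg) = 4.659669 rad
AF = |sin(7*4.659669/2) / (7*sin(4.659669/2))| = 0.1113

0.1113


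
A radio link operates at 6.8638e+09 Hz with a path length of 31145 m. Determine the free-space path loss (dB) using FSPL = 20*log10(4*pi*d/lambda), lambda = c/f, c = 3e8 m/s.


lambda = c / f = 3.0000e+08 / 6.8638e+09 = 0.04370757 m
FSPL = 20 * log10(4*pi*31145/0.04370757) = 139.0 dB

139.0 dB


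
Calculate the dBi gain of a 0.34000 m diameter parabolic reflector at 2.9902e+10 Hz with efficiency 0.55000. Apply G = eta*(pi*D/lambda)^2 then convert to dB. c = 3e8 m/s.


lambda = c / f = 3.0000e+08 / 2.9902e+10 = 0.01003277 m
G_linear = 0.55000 * (pi * 0.34000 / 0.01003277)^2 = 6234.169
G_dBi = 10 * log10(6234.169) = 37.95 dBi

37.95 dBi


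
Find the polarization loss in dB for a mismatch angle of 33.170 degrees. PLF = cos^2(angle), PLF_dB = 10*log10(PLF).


PLF_linear = cos^2(33.170 deg) = 0.7006542
PLF_dB = 10 * log10(0.7006542) = -1.545 dB

-1.545 dB


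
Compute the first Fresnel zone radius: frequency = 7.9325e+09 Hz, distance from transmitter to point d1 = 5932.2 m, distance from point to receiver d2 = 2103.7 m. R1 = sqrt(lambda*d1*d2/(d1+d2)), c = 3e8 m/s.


lambda = c / f = 3.0000e+08 / 7.9325e+09 = 0.03781910 m
R1 = sqrt(0.03781910 * 5932.2 * 2103.7 / (5932.2 + 2103.7)) = 7.664 m

7.664 m


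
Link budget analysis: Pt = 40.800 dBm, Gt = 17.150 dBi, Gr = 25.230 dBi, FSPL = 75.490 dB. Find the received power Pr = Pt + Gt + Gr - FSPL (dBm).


Pr = 40.800 + 17.150 + 25.230 - 75.490 = 7.69 dBm

7.69 dBm


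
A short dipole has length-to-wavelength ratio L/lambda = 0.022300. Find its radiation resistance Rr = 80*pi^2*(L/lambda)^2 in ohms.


Rr = 80 * pi^2 * (0.022300)^2 = 80 * 9.869604 * 4.972900e-04 = 0.3926 ohm

0.3926 ohm


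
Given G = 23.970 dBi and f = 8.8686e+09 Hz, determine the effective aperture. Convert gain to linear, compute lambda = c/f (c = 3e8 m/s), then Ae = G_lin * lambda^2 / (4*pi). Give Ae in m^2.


lambda = c / f = 3.0000e+08 / 8.8686e+09 = 0.03382721 m
G_linear = 10^(23.970/10) = 249.4595
Ae = G_linear * lambda^2 / (4*pi) = 249.4595 * 0.03382721^2 / (4*pi) = 0.02272 m^2

0.02272 m^2


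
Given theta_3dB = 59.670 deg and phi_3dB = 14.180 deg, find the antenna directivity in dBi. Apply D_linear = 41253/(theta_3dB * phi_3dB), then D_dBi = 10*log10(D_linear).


D_linear = 41253 / (59.670 * 14.180) = 48.75546
D_dBi = 10 * log10(48.75546) = 16.88 dBi

16.88 dBi


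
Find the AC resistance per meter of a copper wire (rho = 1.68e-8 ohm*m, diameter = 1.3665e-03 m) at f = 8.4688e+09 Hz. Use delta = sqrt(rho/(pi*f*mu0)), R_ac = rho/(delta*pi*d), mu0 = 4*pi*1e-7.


delta = sqrt(1.68e-8 / (pi * 8.4688e+09 * 4*pi*1e-7)) = 7.088655e-07 m
R_ac = 1.68e-8 / (7.088655e-07 * pi * 1.3665e-03) = 5.521 ohm/m

5.521 ohm/m


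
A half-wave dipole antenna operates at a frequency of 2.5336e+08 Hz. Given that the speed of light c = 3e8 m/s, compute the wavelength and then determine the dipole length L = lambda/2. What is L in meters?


lambda = c / f = 3.0000e+08 / 2.5336e+08 = 1.184086 m
L = lambda / 2 = 1.184086 / 2 = 0.5920 m

0.5920 m


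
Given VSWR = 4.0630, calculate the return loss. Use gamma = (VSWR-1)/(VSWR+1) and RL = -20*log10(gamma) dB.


gamma = (4.0630 - 1) / (4.0630 + 1) = 0.6049773
RL = -20 * log10(0.6049773) = 4.365 dB

4.365 dB


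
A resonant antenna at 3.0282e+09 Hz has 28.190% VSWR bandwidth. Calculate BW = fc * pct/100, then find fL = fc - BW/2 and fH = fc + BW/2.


BW = 3.0282e+09 * 28.190/100 = 8.536496e+08 Hz
fL = 3.0282e+09 - 8.536496e+08/2 = 2.601e+09 Hz
fH = 3.0282e+09 + 8.536496e+08/2 = 3.455e+09 Hz

BW=8.536e+08 Hz, fL=2.601e+09 Hz, fH=3.455e+09 Hz


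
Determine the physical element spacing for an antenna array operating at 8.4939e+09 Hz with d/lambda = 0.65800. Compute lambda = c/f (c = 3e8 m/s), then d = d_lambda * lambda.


lambda = c / f = 3.0000e+08 / 8.4939e+09 = 0.03531946 m
d = 0.65800 * 0.03531946 = 0.02324 m

0.02324 m


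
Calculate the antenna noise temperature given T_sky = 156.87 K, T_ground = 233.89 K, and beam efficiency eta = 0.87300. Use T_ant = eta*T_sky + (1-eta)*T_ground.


T_ant = 0.87300 * 156.87 + (1 - 0.87300) * 233.89 = 166.7 K

166.7 K
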